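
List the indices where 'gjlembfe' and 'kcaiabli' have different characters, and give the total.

Differing positions: 1, 2, 3, 4, 5, 7, 8. Hamming distance = 7.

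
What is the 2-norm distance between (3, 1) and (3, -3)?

(Σ|x_i - y_i|^2)^(1/2) = (|3 - 3|^2 + |1 - (-3)|^2)^(1/2)
= (0^2 + 4^2)^(1/2) = (0 + 16)^(1/2) = (16)^(1/2) = 4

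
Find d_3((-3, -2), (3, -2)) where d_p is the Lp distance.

(Σ|x_i - y_i|^3)^(1/3) = (|-3 - 3|^3 + |-2 - (-2)|^3)^(1/3)
= (6^3 + 0^3)^(1/3) = (216 + 0)^(1/3) = (216)^(1/3) = 6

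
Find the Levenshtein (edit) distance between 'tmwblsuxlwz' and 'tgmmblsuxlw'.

Let D[i][j] be the edit distance between the first i characters of 'tmwblsuxlwz' and the first j characters of 'tgmmblsuxlw', with D[i][0] = i, D[0][j] = j, and D[i][j] = D[i-1][j-1] if the characters match, else 1 + min(D[i-1][j], D[i][j-1], D[i-1][j-1]). Filling the table (rows: prefixes of 'tmwblsuxlwz', columns: prefixes of 'tgmmblsuxlw'):
     ε  t  g  m  m  b  l  s  u  x  l  w
  ε  0  1  2  3  4  5  6  7  8  9 10 11
  t  1  0  1  2  3  4  5  6  7  8  9 10
  m  2  1  1  1  2  3  4  5  6  7  8  9
  w  3  2  2  2  2  3  4  5  6  7  8  8
  b  4  3  3  3  3  2  3  4  5  6  7  8
  l  5  4  4  4  4  3  2  3  4  5  6  7
  s  6  5  5  5  5  4  3  2  3  4  5  6
  u  7  6  6  6  6  5  4  3  2  3  4  5
  x  8  7  7  7  7  6  5  4  3  2  3  4
  l  9  8  8  8  8  7  6  5  4  3  2  3
  w 10  9  9  9  9  8  7  6  5  4  3  2
  z 11 10 10 10 10  9  8  7  6  5  4  3
The bottom-right entry gives D[11][11] = 3, so no sequence of fewer than 3 edits works. Backtracking through the table gives one optimal edit sequence (3 edits):
  tmwblsuxlwz → tgmwblsuxlwz (ins g @2)
  tgmwblsuxlwz → tgmmblsuxlwz (sub w→m @4)
  tgmmblsuxlwz → tgmmblsuxlw (del z @12)
Edit distance = 3.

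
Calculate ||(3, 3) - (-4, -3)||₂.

√(Σ(x_i - y_i)²) = √((3 - (-4))² + (3 - (-3))²)
= √(7² + 6²) = √(49 + 36) = √85 ≈ 9.2195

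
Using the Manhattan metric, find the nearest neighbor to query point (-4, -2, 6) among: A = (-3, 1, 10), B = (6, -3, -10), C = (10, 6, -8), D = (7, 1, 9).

Distances: d(A) = 8, d(B) = 27, d(C) = 36, d(D) = 17. Nearest: A = (-3, 1, 10) with distance 8.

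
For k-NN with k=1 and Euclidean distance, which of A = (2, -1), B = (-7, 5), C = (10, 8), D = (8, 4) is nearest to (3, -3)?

Distances: d(A) ≈ 2.2361, d(B) ≈ 12.8062, d(C) ≈ 13.0384, d(D) ≈ 8.6023. Nearest: A = (2, -1) with distance 2.2361.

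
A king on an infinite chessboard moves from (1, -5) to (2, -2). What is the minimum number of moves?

max(|x_i - y_i|) = max(|1 - 2|, |-5 - (-2)|) = max(1, 3) = 3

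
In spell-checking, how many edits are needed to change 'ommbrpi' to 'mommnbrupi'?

Let D[i][j] be the edit distance between the first i characters of 'ommbrpi' and the first j characters of 'mommnbrupi', with D[i][0] = i, D[0][j] = j, and D[i][j] = D[i-1][j-1] if the characters match, else 1 + min(D[i-1][j], D[i][j-1], D[i-1][j-1]). Filling the table (rows: prefixes of 'ommbrpi', columns: prefixes of 'mommnbrupi'):
     ε  m  o  m  m  n  b  r  u  p  i
  ε  0  1  2  3  4  5  6  7  8  9 10
  o  1  1  1  2  3  4  5  6  7  8  9
  m  2  1  2  1  2  3  4  5  6  7  8
  m  3  2  2  2  1  2  3  4  5  6  7
  b  4  3  3  3  2  2  2  3  4  5  6
  r  5  4  4  4  3  3  3  2  3  4  5
  p  6  5  5  5  4  4  4  3  3  3  4
  i  7  6  6  6  5  5  5  4  4  4  3
The bottom-right entry gives D[7][10] = 3, so no sequence of fewer than 3 edits works. Backtracking through the table gives one optimal edit sequence (3 edits):
  ommbrpi → mommbrpi (ins m @1)
  mommbrpi → mommnbrpi (ins n @5)
  mommnbrpi → mommnbrupi (ins u @8)
Edit distance = 3.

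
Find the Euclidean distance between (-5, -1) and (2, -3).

√(Σ(x_i - y_i)²) = √((-5 - 2)² + (-1 - (-3))²)
= √((-7)² + 2²) = √(49 + 4) = √53 ≈ 7.2801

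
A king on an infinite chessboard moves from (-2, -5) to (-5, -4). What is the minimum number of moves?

max(|x_i - y_i|) = max(|-2 - (-5)|, |-5 - (-4)|) = max(3, 1) = 3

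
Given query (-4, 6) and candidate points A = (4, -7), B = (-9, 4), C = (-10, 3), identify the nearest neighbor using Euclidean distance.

Distances: d(A) ≈ 15.2643, d(B) ≈ 5.3852, d(C) ≈ 6.7082. Nearest: B = (-9, 4) with distance 5.3852.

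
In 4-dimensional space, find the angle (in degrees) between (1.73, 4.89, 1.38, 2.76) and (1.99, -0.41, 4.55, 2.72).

With u = (1.73, 4.89, 1.38, 2.76), v = (1.99, -0.41, 4.55, 2.72):
u·v = 1.73·1.99 + 4.89·(-0.41) + 1.38·4.55 + 2.76·2.72 = 3.4427 + (-2.0049) + 6.279 + 7.5072 = 15.224.
|u| = √(1.73² + 4.89² + 1.38² + 2.76²) = √(2.9929 + 23.9121 + 1.9044 + 7.6176) = √36.427, |v| = √(1.99² + (-0.41)² + 4.55² + 2.72²) = √(3.9601 + 0.1681 + 20.7025 + 7.3984) = √32.2291.
cos θ = (u·v)/(|u||v|) = 15.224/(√36.427·√32.2291) ≈ 0.444317
θ = arccos(0.444317) ≈ 63.62°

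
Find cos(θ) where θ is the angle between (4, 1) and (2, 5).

With u = (4, 1), v = (2, 5):
u·v = 4·2 + 1·5 = 8 + 5 = 13.
|u| = √(4² + 1²) = √17, |v| = √(2² + 5²) = √29, so |u||v| = √(17·29) = √493.
cos θ = (u·v)/(|u||v|) = 13/√493 ≈ 0.5855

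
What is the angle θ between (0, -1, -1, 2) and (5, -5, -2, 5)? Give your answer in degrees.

With u = (0, -1, -1, 2), v = (5, -5, -2, 5):
u·v = 0·5 + (-1)·(-5) + (-1)·(-2) + 2·5 = 0 + 5 + 2 + 10 = 17.
|u| = √(0² + (-1)² + (-1)² + 2²) = √6, |v| = √(5² + (-5)² + (-2)² + 5²) = √79, so |u||v| = √(6·79) = √474.
cos θ = (u·v)/(|u||v|) = 17/√474 ≈ 0.780836
θ = arccos(0.780836) ≈ 38.66°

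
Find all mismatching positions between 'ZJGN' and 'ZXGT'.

Differing positions: 2, 4. Hamming distance = 2.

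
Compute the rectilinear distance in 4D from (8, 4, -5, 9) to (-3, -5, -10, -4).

Σ|x_i - y_i| = |8 - (-3)| + |4 - (-5)| + |-5 - (-10)| + |9 - (-4)| = 11 + 9 + 5 + 13 = 38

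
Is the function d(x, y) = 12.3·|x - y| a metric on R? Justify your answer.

Yes. Since |x - y| is a metric on R and 12.3 > 0, the positive scalar multiple 12.3·|x - y| is also a metric: scaling by a positive constant preserves non-negativity, identity (d=0 ⟺ |x-y|=0 ⟺ x=y), symmetry, and the triangle inequality.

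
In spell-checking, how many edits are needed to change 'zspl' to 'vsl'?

Let D[i][j] be the edit distance between the first i characters of 'zspl' and the first j characters of 'vsl', with D[i][0] = i, D[0][j] = j, and D[i][j] = D[i-1][j-1] if the characters match, else 1 + min(D[i-1][j], D[i][j-1], D[i-1][j-1]). Filling the table (rows: prefixes of 'zspl', columns: prefixes of 'vsl'):
     ε  v  s  l
  ε  0  1  2  3
  z  1  1  2  3
  s  2  2  1  2
  p  3  3  2  2
  l  4  4  3  2
The bottom-right entry gives D[4][3] = 2, so no sequence of fewer than 2 edits works. Backtracking through the table gives one optimal edit sequence (2 edits):
  zspl → vspl (sub z→v @1)
  vspl → vsl (del p @3)
Edit distance = 2.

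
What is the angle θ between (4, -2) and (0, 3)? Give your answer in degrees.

With u = (4, -2), v = (0, 3):
u·v = 4·0 + (-2)·3 = 0 + (-6) = -6.
|u| = √(4² + (-2)²) = √20, |v| = √(0² + 3²) = √9, so |u||v| = √(20·9) = √180.
cos θ = (u·v)/(|u||v|) = -6/√180 ≈ -0.447214
θ = arccos(-0.447214) ≈ 116.57°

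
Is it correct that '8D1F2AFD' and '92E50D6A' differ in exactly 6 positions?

Differing positions: 1, 2, 3, 4, 5, 6, 7, 8. Hamming distance = 8, so the claim that d_H = 6 is false.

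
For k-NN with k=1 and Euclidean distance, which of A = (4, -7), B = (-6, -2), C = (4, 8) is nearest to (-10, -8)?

Distances: d(A) ≈ 14.0357, d(B) ≈ 7.2111, d(C) ≈ 21.2603. Nearest: B = (-6, -2) with distance 7.2111.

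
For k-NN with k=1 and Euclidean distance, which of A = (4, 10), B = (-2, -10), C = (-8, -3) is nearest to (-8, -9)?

Distances: d(A) ≈ 22.4722, d(B) ≈ 6.0828, d(C) = 6. Nearest: C = (-8, -3) with distance 6.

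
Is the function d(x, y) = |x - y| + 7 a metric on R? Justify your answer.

No. d fails identity of indiscernibles (specifically d(x,x) = 0): d(1, 1) = |1 - 1| + 7 = 0 + 7 = 7 ≠ 0.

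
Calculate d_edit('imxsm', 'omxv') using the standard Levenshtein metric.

Let D[i][j] be the edit distance between the first i characters of 'imxsm' and the first j characters of 'omxv', with D[i][0] = i, D[0][j] = j, and D[i][j] = D[i-1][j-1] if the characters match, else 1 + min(D[i-1][j], D[i][j-1], D[i-1][j-1]). Filling the table (rows: prefixes of 'imxsm', columns: prefixes of 'omxv'):
     ε  o  m  x  v
  ε  0  1  2  3  4
  i  1  1  2  3  4
  m  2  2  1  2  3
  x  3  3  2  1  2
  s  4  4  3  2  2
  m  5  5  4  3  3
The bottom-right entry gives D[5][4] = 3, so no sequence of fewer than 3 edits works. Backtracking through the table gives one optimal edit sequence (3 edits):
  imxsm → omxsm (sub i→o @1)
  omxsm → omxm (del s @4)
  omxm → omxv (sub m→v @4)
Edit distance = 3.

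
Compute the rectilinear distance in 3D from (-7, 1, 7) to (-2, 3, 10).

Σ|x_i - y_i| = |-7 - (-2)| + |1 - 3| + |7 - 10| = 5 + 2 + 3 = 10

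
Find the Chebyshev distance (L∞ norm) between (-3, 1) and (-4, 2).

max(|x_i - y_i|) = max(|-3 - (-4)|, |1 - 2|) = max(1, 1) = 1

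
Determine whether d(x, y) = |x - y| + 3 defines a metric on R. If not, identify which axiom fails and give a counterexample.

No. d fails identity of indiscernibles (specifically d(x,x) = 0): d(-7, -7) = |-7 - (-7)| + 3 = 0 + 3 = 3 ≠ 0.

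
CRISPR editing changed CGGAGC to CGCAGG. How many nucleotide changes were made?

Differing positions: 3, 6. Hamming distance = 2.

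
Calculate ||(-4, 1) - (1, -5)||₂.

√(Σ(x_i - y_i)²) = √((-4 - 1)² + (1 - (-5))²)
= √((-5)² + 6²) = √(25 + 36) = √61 ≈ 7.8102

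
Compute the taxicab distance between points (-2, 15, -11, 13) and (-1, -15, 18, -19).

Σ|x_i - y_i| = |-2 - (-1)| + |15 - (-15)| + |-11 - 18| + |13 - (-19)| = 1 + 30 + 29 + 32 = 92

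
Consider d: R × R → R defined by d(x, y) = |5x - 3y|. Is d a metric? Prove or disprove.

No. d fails symmetry: d(1, 2) = |5·1 - 3·2| = |-1| = 1, but d(2, 1) = |5·2 - 3·1| = |7| = 7. Since 1 ≠ 7, d(x,y) ≠ d(y,x) in general.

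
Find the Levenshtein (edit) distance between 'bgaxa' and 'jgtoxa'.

Let D[i][j] be the edit distance between the first i characters of 'bgaxa' and the first j characters of 'jgtoxa', with D[i][0] = i, D[0][j] = j, and D[i][j] = D[i-1][j-1] if the characters match, else 1 + min(D[i-1][j], D[i][j-1], D[i-1][j-1]). Filling the table (rows: prefixes of 'bgaxa', columns: prefixes of 'jgtoxa'):
     ε  j  g  t  o  x  a
  ε  0  1  2  3  4  5  6
  b  1  1  2  3  4  5  6
  g  2  2  1  2  3  4  5
  a  3  3  2  2  3  4  4
  x  4  4  3  3  3  3  4
  a  5  5  4  4  4  4  3
The bottom-right entry gives D[5][6] = 3, so no sequence of fewer than 3 edits works. Backtracking through the table gives one optimal edit sequence (3 edits):
  bgaxa → jgaxa (sub b→j @1)
  jgaxa → jgtaxa (ins t @3)
  jgtaxa → jgtoxa (sub a→o @4)
Edit distance = 3.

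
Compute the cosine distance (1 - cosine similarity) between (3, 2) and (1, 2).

With u = (3, 2), v = (1, 2):
u·v = 3·1 + 2·2 = 3 + 4 = 7.
|u| = √(3² + 2²) = √13, |v| = √(1² + 2²) = √5, so |u||v| = √(13·5) = √65.
cos θ = (u·v)/(|u||v|) = 7/√65 ≈ 0.8682
Cosine distance = 1 - cos θ ≈ 1 - 0.8682 = 0.1318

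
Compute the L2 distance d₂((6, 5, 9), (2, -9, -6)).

√(Σ(x_i - y_i)²) = √((6 - 2)² + (5 - (-9))² + (9 - (-6))²)
= √(4² + 14² + 15²) = √(16 + 196 + 225) = √437 ≈ 20.9045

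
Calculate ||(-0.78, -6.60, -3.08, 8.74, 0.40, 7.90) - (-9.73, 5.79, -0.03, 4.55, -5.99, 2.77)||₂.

√(Σ(x_i - y_i)²) = √((-0.78 - (-9.73))² + (-6.6 - 5.79)² + (-3.08 - (-0.03))² + (8.74 - 4.55)² + (0.4 - (-5.99))² + (7.9 - 2.77)²)
= √(8.95² + (-12.39)² + (-3.05)² + 4.19² + 6.39² + 5.13²) = √(80.1025 + 153.5121 + 9.3025 + 17.5561 + 40.8321 + 26.3169) = √327.6222 ≈ 18.1003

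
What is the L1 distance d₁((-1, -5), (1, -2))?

Σ|x_i - y_i| = |-1 - 1| + |-5 - (-2)| = 2 + 3 = 5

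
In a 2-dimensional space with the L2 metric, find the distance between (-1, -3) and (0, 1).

(Σ|x_i - y_i|^2)^(1/2) = (|-1 - 0|^2 + |-3 - 1|^2)^(1/2)
= (1^2 + 4^2)^(1/2) = (1 + 16)^(1/2) = (17)^(1/2) ≈ 4.1231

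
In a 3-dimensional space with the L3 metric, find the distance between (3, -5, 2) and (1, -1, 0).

(Σ|x_i - y_i|^3)^(1/3) = (|3 - 1|^3 + |-5 - (-1)|^3 + |2 - 0|^3)^(1/3)
= (2^3 + 4^3 + 2^3)^(1/3) = (8 + 64 + 8)^(1/3) = (80)^(1/3) ≈ 4.3089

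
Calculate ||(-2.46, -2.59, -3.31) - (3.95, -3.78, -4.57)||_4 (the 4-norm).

(Σ|x_i - y_i|^4)^(1/4) = (|-2.46 - 3.95|^4 + |-2.59 - (-3.78)|^4 + |-3.31 - (-4.57)|^4)^(1/4)
= (6.41^4 + 1.19^4 + 1.26^4)^(1/4) ≈ (1688.232 + 2.0053 + 2.5205)^(1/4) = (1692.7578)^(1/4) ≈ 6.4143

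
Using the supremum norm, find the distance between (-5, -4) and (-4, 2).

max(|x_i - y_i|) = max(|-5 - (-4)|, |-4 - 2|) = max(1, 6) = 6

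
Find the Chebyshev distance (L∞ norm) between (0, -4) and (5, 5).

max(|x_i - y_i|) = max(|0 - 5|, |-4 - 5|) = max(5, 9) = 9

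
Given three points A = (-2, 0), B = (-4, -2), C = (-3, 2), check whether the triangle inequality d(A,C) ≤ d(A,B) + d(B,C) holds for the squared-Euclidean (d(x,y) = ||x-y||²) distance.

d(A,B) = 2² + 2² = 8, d(B,C) = 1² + 4² = 17, d(A,C) = 1² + 2² = 5.
d(A,C) = 5 ≤ 8 + 17 = 25. Triangle inequality is satisfied.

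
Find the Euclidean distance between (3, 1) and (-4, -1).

√(Σ(x_i - y_i)²) = √((3 - (-4))² + (1 - (-1))²)
= √(7² + 2²) = √(49 + 4) = √53 ≈ 7.2801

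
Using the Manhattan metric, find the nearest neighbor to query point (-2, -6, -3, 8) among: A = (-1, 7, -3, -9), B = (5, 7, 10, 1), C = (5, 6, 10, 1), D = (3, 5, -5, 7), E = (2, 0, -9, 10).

Distances: d(A) = 31, d(B) = 40, d(C) = 39, d(D) = 19, d(E) = 18. Nearest: E = (2, 0, -9, 10) with distance 18.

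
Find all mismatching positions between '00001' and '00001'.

Differing positions: none. Hamming distance = 0.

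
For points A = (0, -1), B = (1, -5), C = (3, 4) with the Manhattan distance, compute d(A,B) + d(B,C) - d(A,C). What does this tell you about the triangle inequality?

d(A,B) = 1 + 4 = 5, d(B,C) = 2 + 9 = 11, d(A,C) = 3 + 5 = 8.
d(A,B) + d(B,C) - d(A,C) = 5 + 11 - 8 = 16 - 8 = 8. This is ≥ 0, so the triangle inequality holds for these points.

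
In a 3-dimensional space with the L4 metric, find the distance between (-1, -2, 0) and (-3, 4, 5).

(Σ|x_i - y_i|^4)^(1/4) = (|-1 - (-3)|^4 + |-2 - 4|^4 + |0 - 5|^4)^(1/4)
= (2^4 + 6^4 + 5^4)^(1/4) = (16 + 1296 + 625)^(1/4) = (1937)^(1/4) ≈ 6.6341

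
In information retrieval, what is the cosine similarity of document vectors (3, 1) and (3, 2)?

With u = (3, 1), v = (3, 2):
u·v = 3·3 + 1·2 = 9 + 2 = 11.
|u| = √(3² + 1²) = √10, |v| = √(3² + 2²) = √13, so |u||v| = √(10·13) = √130.
cos θ = (u·v)/(|u||v|) = 11/√130 ≈ 0.9648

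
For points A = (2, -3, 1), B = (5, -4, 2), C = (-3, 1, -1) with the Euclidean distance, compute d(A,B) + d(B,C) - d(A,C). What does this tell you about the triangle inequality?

d(A,B) = √(3² + 1² + 1²) = √11 ≈ 3.3166, d(B,C) = √(8² + 5² + 3²) = √98 ≈ 9.8995, d(A,C) = √(5² + 4² + 2²) = √45 ≈ 6.7082.
d(A,B) + d(B,C) - d(A,C) = 3.3166 + 9.8995 - 6.7082 = 13.2161 - 6.7082 = 6.5079 (to 4 decimal places). This is ≥ 0, so the triangle inequality holds for these points.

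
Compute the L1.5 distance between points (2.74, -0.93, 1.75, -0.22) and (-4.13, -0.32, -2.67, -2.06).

(Σ|x_i - y_i|^1.5)^(1/1.5) = (|2.74 - (-4.13)|^1.5 + |-0.93 - (-0.32)|^1.5 + |1.75 - (-2.67)|^1.5 + |-0.22 - (-2.06)|^1.5)^(1/1.5)
= (6.87^1.5 + 0.61^1.5 + 4.42^1.5 + 1.84^1.5)^(1/1.5) ≈ (18.0067 + 0.4764 + 9.2925 + 2.4959)^(1/1.5) = (30.2715)^(1/1.5) ≈ 9.7131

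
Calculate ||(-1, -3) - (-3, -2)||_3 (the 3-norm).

(Σ|x_i - y_i|^3)^(1/3) = (|-1 - (-3)|^3 + |-3 - (-2)|^3)^(1/3)
= (2^3 + 1^3)^(1/3) = (8 + 1)^(1/3) = (9)^(1/3) ≈ 2.0801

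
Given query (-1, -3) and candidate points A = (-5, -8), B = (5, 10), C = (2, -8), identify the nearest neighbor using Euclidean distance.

Distances: d(A) ≈ 6.4031, d(B) ≈ 14.3178, d(C) ≈ 5.831. Nearest: C = (2, -8) with distance 5.831.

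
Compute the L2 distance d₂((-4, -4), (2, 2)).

√(Σ(x_i - y_i)²) = √((-4 - 2)² + (-4 - 2)²)
= √((-6)² + (-6)²) = √(36 + 36) = √72 ≈ 8.4853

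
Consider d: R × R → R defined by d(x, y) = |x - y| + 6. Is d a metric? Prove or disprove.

No. d fails identity of indiscernibles (specifically d(x,x) = 0): d(8, 8) = |8 - 8| + 6 = 0 + 6 = 6 ≠ 0.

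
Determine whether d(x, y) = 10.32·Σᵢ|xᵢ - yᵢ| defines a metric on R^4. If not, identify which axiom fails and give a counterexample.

Yes. The L1 (Manhattan) norm induces a metric on R^4, and multiplying a metric by a positive constant 10.32 > 0 preserves all four axioms: non-negativity (10.32·||x-y|| ≥ 0), identity (10.32·||x-y|| = 0 ⟺ ||x-y|| = 0 ⟺ x = y), symmetry (||x-y|| = ||y-x||), and the triangle inequality (10.32·||x-z|| ≤ 10.32·||x-y|| + 10.32·||y-z||). So d is a metric.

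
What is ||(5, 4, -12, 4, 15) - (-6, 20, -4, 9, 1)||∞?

max(|x_i - y_i|) = max(|5 - (-6)|, |4 - 20|, |-12 - (-4)|, |4 - 9|, |15 - 1|) = max(11, 16, 8, 5, 14) = 16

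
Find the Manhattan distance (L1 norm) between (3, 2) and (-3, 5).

Σ|x_i - y_i| = |3 - (-3)| + |2 - 5| = 6 + 3 = 9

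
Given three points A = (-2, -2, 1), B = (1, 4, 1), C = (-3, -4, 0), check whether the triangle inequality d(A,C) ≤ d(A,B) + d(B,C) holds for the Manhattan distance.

d(A,B) = 3 + 6 + 0 = 9, d(B,C) = 4 + 8 + 1 = 13, d(A,C) = 1 + 2 + 1 = 4.
d(A,C) = 4 ≤ 9 + 13 = 22. Triangle inequality is satisfied.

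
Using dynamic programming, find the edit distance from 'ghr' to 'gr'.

Let D[i][j] be the edit distance between the first i characters of 'ghr' and the first j characters of 'gr', with D[i][0] = i, D[0][j] = j, and D[i][j] = D[i-1][j-1] if the characters match, else 1 + min(D[i-1][j], D[i][j-1], D[i-1][j-1]). Filling the table (rows: prefixes of 'ghr', columns: prefixes of 'gr'):
     ε  g  r
  ε  0  1  2
  g  1  0  1
  h  2  1  1
  r  3  2  1
The bottom-right entry gives D[3][2] = 1, so no sequence of fewer than 1 edit works. Backtracking through the table gives one optimal edit sequence (1 edit):
  ghr → gr (del h @2)
Edit distance = 1.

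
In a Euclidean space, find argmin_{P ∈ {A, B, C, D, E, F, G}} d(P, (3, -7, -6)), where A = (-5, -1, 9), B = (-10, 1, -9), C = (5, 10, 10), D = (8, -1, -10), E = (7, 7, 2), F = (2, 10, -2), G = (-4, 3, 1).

Distances: d(A) ≈ 18.0278, d(B) ≈ 15.5563, d(C) ≈ 23.4307, d(D) ≈ 8.775, d(E) ≈ 16.6132, d(F) ≈ 17.4929, d(G) ≈ 14.0712. Nearest: D = (8, -1, -10) with distance 8.775.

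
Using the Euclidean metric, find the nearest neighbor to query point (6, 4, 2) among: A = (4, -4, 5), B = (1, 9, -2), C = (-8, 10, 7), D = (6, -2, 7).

Distances: d(A) ≈ 8.775, d(B) ≈ 8.124, d(C) ≈ 16.0312, d(D) ≈ 7.8102. Nearest: D = (6, -2, 7) with distance 7.8102.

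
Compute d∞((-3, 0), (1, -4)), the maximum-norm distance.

max(|x_i - y_i|) = max(|-3 - 1|, |0 - (-4)|) = max(4, 4) = 4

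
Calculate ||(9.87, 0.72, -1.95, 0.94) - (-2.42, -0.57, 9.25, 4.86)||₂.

√(Σ(x_i - y_i)²) = √((9.87 - (-2.42))² + (0.72 - (-0.57))² + (-1.95 - 9.25)² + (0.94 - 4.86)²)
= √(12.29² + 1.29² + (-11.2)² + (-3.92)²) = √(151.0441 + 1.6641 + 125.44 + 15.3664) = √293.5146 ≈ 17.1323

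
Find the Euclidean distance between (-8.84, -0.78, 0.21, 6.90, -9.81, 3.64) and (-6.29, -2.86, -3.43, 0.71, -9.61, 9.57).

√(Σ(x_i - y_i)²) = √((-8.84 - (-6.29))² + (-0.78 - (-2.86))² + (0.21 - (-3.43))² + (6.9 - 0.71)² + (-9.81 - (-9.61))² + (3.64 - 9.57)²)
= √((-2.55)² + 2.08² + 3.64² + 6.19² + (-0.2)² + (-5.93)²) = √(6.5025 + 4.3264 + 13.2496 + 38.3161 + 0.04 + 35.1649) = √97.5995 ≈ 9.8792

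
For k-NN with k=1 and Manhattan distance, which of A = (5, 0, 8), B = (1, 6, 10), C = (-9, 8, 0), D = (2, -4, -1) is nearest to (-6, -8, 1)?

Distances: d(A) = 26, d(B) = 30, d(C) = 20, d(D) = 14. Nearest: D = (2, -4, -1) with distance 14.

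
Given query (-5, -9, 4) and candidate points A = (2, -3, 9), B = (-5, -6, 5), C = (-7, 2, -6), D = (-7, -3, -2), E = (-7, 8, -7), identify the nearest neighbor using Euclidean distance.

Distances: d(A) ≈ 10.4881, d(B) ≈ 3.1623, d(C) = 15, d(D) ≈ 8.7178, d(E) ≈ 20.347. Nearest: B = (-5, -6, 5) with distance 3.1623.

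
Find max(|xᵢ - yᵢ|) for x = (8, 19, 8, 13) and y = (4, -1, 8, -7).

max(|x_i - y_i|) = max(|8 - 4|, |19 - (-1)|, |8 - 8|, |13 - (-7)|) = max(4, 20, 0, 20) = 20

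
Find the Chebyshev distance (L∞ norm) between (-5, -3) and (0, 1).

max(|x_i - y_i|) = max(|-5 - 0|, |-3 - 1|) = max(5, 4) = 5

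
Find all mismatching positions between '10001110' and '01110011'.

Differing positions: 1, 2, 3, 4, 5, 6, 8. Hamming distance = 7.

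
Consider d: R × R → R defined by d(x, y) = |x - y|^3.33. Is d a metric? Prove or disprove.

No. d(x,y) = |x-y|^3.33 fails the triangle inequality since p = 3.33 > 1. Counterexample: x = -1, y = 1, z = 5. d(x,z) = |-1 - 5|^3.33 = 6^3.33 ≈ 390.1608, but d(x,y) + d(y,z) = 2^3.33 + 4^3.33 ≈ 10.0561 + 101.1253 = 111.1814. Since 390.1608 > 111.1814, the triangle inequality is violated.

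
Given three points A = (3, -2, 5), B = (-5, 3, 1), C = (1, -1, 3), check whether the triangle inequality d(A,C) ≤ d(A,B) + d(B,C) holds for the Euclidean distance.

d(A,B) = √(8² + 5² + 4²) = √105 ≈ 10.247, d(B,C) = √(6² + 4² + 2²) = √56 ≈ 7.4833, d(A,C) = √(2² + 1² + 2²) = √9 = 3.
d(A,C) = 3 ≤ 10.247 + 7.4833 = 17.7303. Triangle inequality is satisfied.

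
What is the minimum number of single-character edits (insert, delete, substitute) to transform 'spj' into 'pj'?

Let D[i][j] be the edit distance between the first i characters of 'spj' and the first j characters of 'pj', with D[i][0] = i, D[0][j] = j, and D[i][j] = D[i-1][j-1] if the characters match, else 1 + min(D[i-1][j], D[i][j-1], D[i-1][j-1]). Filling the table (rows: prefixes of 'spj', columns: prefixes of 'pj'):
     ε  p  j
  ε  0  1  2
  s  1  1  2
  p  2  1  2
  j  3  2  1
The bottom-right entry gives D[3][2] = 1, so no sequence of fewer than 1 edit works. Backtracking through the table gives one optimal edit sequence (1 edit):
  spj → pj (del s @1)
Edit distance = 1.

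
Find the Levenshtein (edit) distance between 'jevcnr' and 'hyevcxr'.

Let D[i][j] be the edit distance between the first i characters of 'jevcnr' and the first j characters of 'hyevcxr', with D[i][0] = i, D[0][j] = j, and D[i][j] = D[i-1][j-1] if the characters match, else 1 + min(D[i-1][j], D[i][j-1], D[i-1][j-1]). Filling the table (rows: prefixes of 'jevcnr', columns: prefixes of 'hyevcxr'):
     ε  h  y  e  v  c  x  r
  ε  0  1  2  3  4  5  6  7
  j  1  1  2  3  4  5  6  7
  e  2  2  2  2  3  4  5  6
  v  3  3  3  3  2  3  4  5
  c  4  4  4  4  3  2  3  4
  n  5  5  5  5  4  3  3  4
  r  6  6  6  6  5  4  4  3
The bottom-right entry gives D[6][7] = 3, so no sequence of fewer than 3 edits works. Backtracking through the table gives one optimal edit sequence (3 edits):
  jevcnr → hjevcnr (ins h @1)
  hjevcnr → hyevcnr (sub j→y @2)
  hyevcnr → hyevcxr (sub n→x @6)
Edit distance = 3.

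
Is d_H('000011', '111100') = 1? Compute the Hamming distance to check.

Differing positions: 1, 2, 3, 4, 5, 6. Hamming distance = 6, so the claim that d_H = 1 is false.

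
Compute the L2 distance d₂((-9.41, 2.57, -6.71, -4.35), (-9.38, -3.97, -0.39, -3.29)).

√(Σ(x_i - y_i)²) = √((-9.41 - (-9.38))² + (2.57 - (-3.97))² + (-6.71 - (-0.39))² + (-4.35 - (-3.29))²)
= √((-0.03)² + 6.54² + (-6.32)² + (-1.06)²) = √(0.0009 + 42.7716 + 39.9424 + 1.1236) = √83.8385 ≈ 9.1563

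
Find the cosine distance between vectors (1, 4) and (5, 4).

With u = (1, 4), v = (5, 4):
u·v = 1·5 + 4·4 = 5 + 16 = 21.
|u| = √(1² + 4²) = √17, |v| = √(5² + 4²) = √41, so |u||v| = √(17·41) = √697.
cos θ = (u·v)/(|u||v|) = 21/√697 ≈ 0.7954
Cosine distance = 1 - cos θ ≈ 1 - 0.7954 = 0.2046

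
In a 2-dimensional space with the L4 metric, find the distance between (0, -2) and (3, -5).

(Σ|x_i - y_i|^4)^(1/4) = (|0 - 3|^4 + |-2 - (-5)|^4)^(1/4)
= (3^4 + 3^4)^(1/4) = (81 + 81)^(1/4) = (162)^(1/4) ≈ 3.5676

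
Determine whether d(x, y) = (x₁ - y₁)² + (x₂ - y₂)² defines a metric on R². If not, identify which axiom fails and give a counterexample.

No. The squared Euclidean distance fails the triangle inequality. Counterexample: x = (0, 0), y = (2, 4), z = (4, 8). d(x,z) = 4² + 8² = 80, but d(x,y) + d(y,z) = (2² + 4²) + (2² + 4²) = 20 + 20 = 40. Since 80 > 40, the triangle inequality is violated. (Note: √d, the ordinary Euclidean distance, IS a metric.)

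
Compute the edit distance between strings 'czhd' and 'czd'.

Let D[i][j] be the edit distance between the first i characters of 'czhd' and the first j characters of 'czd', with D[i][0] = i, D[0][j] = j, and D[i][j] = D[i-1][j-1] if the characters match, else 1 + min(D[i-1][j], D[i][j-1], D[i-1][j-1]). Filling the table (rows: prefixes of 'czhd', columns: prefixes of 'czd'):
     ε  c  z  d
  ε  0  1  2  3
  c  1  0  1  2
  z  2  1  0  1
  h  3  2  1  1
  d  4  3  2  1
The bottom-right entry gives D[4][3] = 1, so no sequence of fewer than 1 edit works. Backtracking through the table gives one optimal edit sequence (1 edit):
  czhd → czd (del h @3)
Edit distance = 1.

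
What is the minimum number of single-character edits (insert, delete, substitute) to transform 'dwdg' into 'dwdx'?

Let D[i][j] be the edit distance between the first i characters of 'dwdg' and the first j characters of 'dwdx', with D[i][0] = i, D[0][j] = j, and D[i][j] = D[i-1][j-1] if the characters match, else 1 + min(D[i-1][j], D[i][j-1], D[i-1][j-1]). Filling the table (rows: prefixes of 'dwdg', columns: prefixes of 'dwdx'):
     ε  d  w  d  x
  ε  0  1  2  3  4
  d  1  0  1  2  3
  w  2  1  0  1  2
  d  3  2  1  0  1
  g  4  3  2  1  1
The bottom-right entry gives D[4][4] = 1, so no sequence of fewer than 1 edit works. Backtracking through the table gives one optimal edit sequence (1 edit):
  dwdg → dwdx (sub g→x @4)
Edit distance = 1.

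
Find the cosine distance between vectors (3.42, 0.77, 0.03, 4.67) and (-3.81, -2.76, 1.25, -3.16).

With u = (3.42, 0.77, 0.03, 4.67), v = (-3.81, -2.76, 1.25, -3.16):
u·v = 3.42·(-3.81) + 0.77·(-2.76) + 0.03·1.25 + 4.67·(-3.16) = (-13.0302) + (-2.1252) + 0.0375 + (-14.7572) = -29.8751.
|u| = √(3.42² + 0.77² + 0.03² + 4.67²) = √(11.6964 + 0.5929 + 0.0009 + 21.8089) = √34.0991, |v| = √((-3.81)² + (-2.76)² + 1.25² + (-3.16)²) = √(14.5161 + 7.6176 + 1.5625 + 9.9856) = √33.6818.
cos θ = (u·v)/(|u||v|) = -29.8751/(√34.0991·√33.6818) ≈ -0.8815
Cosine distance = 1 - cos θ ≈ 1 - (-0.8815) = 1.8815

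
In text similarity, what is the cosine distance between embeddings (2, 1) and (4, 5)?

With u = (2, 1), v = (4, 5):
u·v = 2·4 + 1·5 = 8 + 5 = 13.
|u| = √(2² + 1²) = √5, |v| = √(4² + 5²) = √41, so |u||v| = √(5·41) = √205.
cos θ = (u·v)/(|u||v|) = 13/√205 ≈ 0.908
Cosine distance = 1 - cos θ ≈ 1 - 0.908 = 0.092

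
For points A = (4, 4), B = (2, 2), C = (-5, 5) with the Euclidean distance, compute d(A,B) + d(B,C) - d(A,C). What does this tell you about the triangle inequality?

d(A,B) = √(2² + 2²) = √8 ≈ 2.8284, d(B,C) = √(7² + 3²) = √58 ≈ 7.6158, d(A,C) = √(9² + 1²) = √82 ≈ 9.0554.
d(A,B) + d(B,C) - d(A,C) = 2.8284 + 7.6158 - 9.0554 = 10.4442 - 9.0554 = 1.3888 (to 4 decimal places). This is ≥ 0, so the triangle inequality holds for these points.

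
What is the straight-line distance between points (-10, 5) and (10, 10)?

√(Σ(x_i - y_i)²) = √((-10 - 10)² + (5 - 10)²)
= √((-20)² + (-5)²) = √(400 + 25) = √425 ≈ 20.6155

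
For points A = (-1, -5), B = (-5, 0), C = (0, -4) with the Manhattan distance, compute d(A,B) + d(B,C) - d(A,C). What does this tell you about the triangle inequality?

d(A,B) = 4 + 5 = 9, d(B,C) = 5 + 4 = 9, d(A,C) = 1 + 1 = 2.
d(A,B) + d(B,C) - d(A,C) = 9 + 9 - 2 = 18 - 2 = 16. This is ≥ 0, so the triangle inequality holds for these points.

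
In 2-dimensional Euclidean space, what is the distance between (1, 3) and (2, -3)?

√(Σ(x_i - y_i)²) = √((1 - 2)² + (3 - (-3))²)
= √((-1)² + 6²) = √(1 + 36) = √37 ≈ 6.0828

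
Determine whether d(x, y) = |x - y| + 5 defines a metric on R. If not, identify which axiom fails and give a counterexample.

No. d fails identity of indiscernibles (specifically d(x,x) = 0): d(-4, -4) = |-4 - (-4)| + 5 = 0 + 5 = 5 ≠ 0.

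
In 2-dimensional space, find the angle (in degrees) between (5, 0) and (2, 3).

With u = (5, 0), v = (2, 3):
u·v = 5·2 + 0·3 = 10 + 0 = 10.
|u| = √(5² + 0²) = √25, |v| = √(2² + 3²) = √13, so |u||v| = √(25·13) = √325.
cos θ = (u·v)/(|u||v|) = 10/√325 ≈ 0.5547
θ = arccos(0.5547) ≈ 56.31°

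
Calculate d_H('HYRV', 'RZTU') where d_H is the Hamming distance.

Differing positions: 1, 2, 3, 4. Hamming distance = 4.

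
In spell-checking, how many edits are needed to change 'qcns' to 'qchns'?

Let D[i][j] be the edit distance between the first i characters of 'qcns' and the first j characters of 'qchns', with D[i][0] = i, D[0][j] = j, and D[i][j] = D[i-1][j-1] if the characters match, else 1 + min(D[i-1][j], D[i][j-1], D[i-1][j-1]). Filling the table (rows: prefixes of 'qcns', columns: prefixes of 'qchns'):
     ε  q  c  h  n  s
  ε  0  1  2  3  4  5
  q  1  0  1  2  3  4
  c  2  1  0  1  2  3
  n  3  2  1  1  1  2
  s  4  3  2  2  2  1
The bottom-right entry gives D[4][5] = 1, so no sequence of fewer than 1 edit works. Backtracking through the table gives one optimal edit sequence (1 edit):
  qcns → qchns (ins h @3)
Edit distance = 1.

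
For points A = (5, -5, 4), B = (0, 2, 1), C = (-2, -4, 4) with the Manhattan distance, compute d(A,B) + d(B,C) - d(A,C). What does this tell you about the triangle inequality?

d(A,B) = 5 + 7 + 3 = 15, d(B,C) = 2 + 6 + 3 = 11, d(A,C) = 7 + 1 + 0 = 8.
d(A,B) + d(B,C) - d(A,C) = 15 + 11 - 8 = 26 - 8 = 18. This is ≥ 0, so the triangle inequality holds for these points.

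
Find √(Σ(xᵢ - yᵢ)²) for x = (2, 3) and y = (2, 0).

√(Σ(x_i - y_i)²) = √((2 - 2)² + (3 - 0)²)
= √(0² + 3²) = √(0 + 9) = √9 = 3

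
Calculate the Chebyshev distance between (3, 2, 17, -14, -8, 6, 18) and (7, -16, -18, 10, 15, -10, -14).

max(|x_i - y_i|) = max(|3 - 7|, |2 - (-16)|, |17 - (-18)|, |-14 - 10|, |-8 - 15|, |6 - (-10)|, |18 - (-14)|) = max(4, 18, 35, 24, 23, 16, 32) = 35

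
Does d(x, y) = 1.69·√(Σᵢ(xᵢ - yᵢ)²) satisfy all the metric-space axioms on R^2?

Yes. The L2 (Euclidean) norm induces a metric on R^2, and multiplying a metric by a positive constant 1.69 > 0 preserves all four axioms: non-negativity (1.69·||x-y|| ≥ 0), identity (1.69·||x-y|| = 0 ⟺ ||x-y|| = 0 ⟺ x = y), symmetry (||x-y|| = ||y-x||), and the triangle inequality (1.69·||x-z|| ≤ 1.69·||x-y|| + 1.69·||y-z||). So d is a metric.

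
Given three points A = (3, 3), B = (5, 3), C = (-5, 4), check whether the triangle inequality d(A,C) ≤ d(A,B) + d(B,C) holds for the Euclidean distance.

d(A,B) = √(2² + 0²) = √4 = 2, d(B,C) = √(10² + 1²) = √101 ≈ 10.0499, d(A,C) = √(8² + 1²) = √65 ≈ 8.0623.
d(A,C) ≈ 8.0623 ≤ 2 + 10.0499 = 12.0499. Triangle inequality is satisfied.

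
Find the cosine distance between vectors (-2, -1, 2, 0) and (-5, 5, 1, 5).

With u = (-2, -1, 2, 0), v = (-5, 5, 1, 5):
u·v = (-2)·(-5) + (-1)·5 + 2·1 + 0·5 = 10 + (-5) + 2 + 0 = 7.
|u| = √((-2)² + (-1)² + 2² + 0²) = √9, |v| = √((-5)² + 5² + 1² + 5²) = √76, so |u||v| = √(9·76) = √684.
cos θ = (u·v)/(|u||v|) = 7/√684 ≈ 0.2677
Cosine distance = 1 - cos θ ≈ 1 - 0.2677 = 0.7323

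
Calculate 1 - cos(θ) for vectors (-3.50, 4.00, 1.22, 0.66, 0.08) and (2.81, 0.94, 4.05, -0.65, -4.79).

With u = (-3.50, 4.00, 1.22, 0.66, 0.08), v = (2.81, 0.94, 4.05, -0.65, -4.79):
u·v = (-3.5)·2.81 + 4·0.94 + 1.22·4.05 + 0.66·(-0.65) + 0.08·(-4.79) = (-9.835) + 3.76 + 4.941 + (-0.429) + (-0.3832) = -1.9462.
|u| = √((-3.5)² + 4² + 1.22² + 0.66² + 0.08²) = √(12.25 + 16 + 1.4884 + 0.4356 + 0.0064) = √30.1804, |v| = √(2.81² + 0.94² + 4.05² + (-0.65)² + (-4.79)²) = √(7.8961 + 0.8836 + 16.4025 + 0.4225 + 22.9441) = √48.5488.
cos θ = (u·v)/(|u||v|) = -1.9462/(√30.1804·√48.5488) ≈ -0.0508
Cosine distance = 1 - cos θ ≈ 1 - (-0.0508) = 1.0508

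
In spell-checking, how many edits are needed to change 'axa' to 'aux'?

Let D[i][j] be the edit distance between the first i characters of 'axa' and the first j characters of 'aux', with D[i][0] = i, D[0][j] = j, and D[i][j] = D[i-1][j-1] if the characters match, else 1 + min(D[i-1][j], D[i][j-1], D[i-1][j-1]). Filling the table (rows: prefixes of 'axa', columns: prefixes of 'aux'):
     ε  a  u  x
  ε  0  1  2  3
  a  1  0  1  2
  x  2  1  1  1
  a  3  2  2  2
The bottom-right entry gives D[3][3] = 2, so no sequence of fewer than 2 edits works. Backtracking through the table gives one optimal edit sequence (2 edits):
  axa → aua (sub x→u @2)
  aua → aux (sub a→x @3)
Edit distance = 2.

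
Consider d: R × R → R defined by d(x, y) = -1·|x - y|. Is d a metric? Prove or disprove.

No. With c = -1 < 0, d fails non-negativity: d(9, 17) = -1·|9 - 17| = -1·8 = -8 < 0.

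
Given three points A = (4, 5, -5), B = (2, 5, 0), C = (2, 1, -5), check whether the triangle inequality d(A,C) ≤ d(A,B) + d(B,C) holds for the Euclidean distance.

d(A,B) = √(2² + 0² + 5²) = √29 ≈ 5.3852, d(B,C) = √(0² + 4² + 5²) = √41 ≈ 6.4031, d(A,C) = √(2² + 4² + 0²) = √20 ≈ 4.4721.
d(A,C) ≈ 4.4721 ≤ 5.3852 + 6.4031 = 11.7883. Triangle inequality is satisfied.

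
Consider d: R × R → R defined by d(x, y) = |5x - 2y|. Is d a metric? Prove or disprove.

No. d fails symmetry: d(9, 8) = |5·9 - 2·8| = |29| = 29, but d(8, 9) = |5·8 - 2·9| = |22| = 22. Since 29 ≠ 22, d(x,y) ≠ d(y,x) in general.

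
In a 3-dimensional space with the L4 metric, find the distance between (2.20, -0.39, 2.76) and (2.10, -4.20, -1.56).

(Σ|x_i - y_i|^4)^(1/4) = (|2.2 - 2.1|^4 + |-0.39 - (-4.2)|^4 + |2.76 - (-1.56)|^4)^(1/4)
= (0.1^4 + 3.81^4 + 4.32^4)^(1/4) ≈ (0.0001 + 210.7172 + 348.2852)^(1/4) = (559.0025)^(1/4) ≈ 4.8624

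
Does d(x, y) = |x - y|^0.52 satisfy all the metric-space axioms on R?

Yes. With 0 < p = 0.52 ≤ 1, d(x,y) = |x-y|^0.52 is a metric on R. Non-negativity and symmetry are immediate; |x-y|^0.52 = 0 ⟺ |x-y| = 0 ⟺ x = y. For the triangle inequality, the function t ↦ t^0.52 is subadditive on [0,∞) when p ≤ 1, so |x-z|^0.52 ≤ (|x-y| + |y-z|)^0.52 ≤ |x-y|^0.52 + |y-z|^0.52.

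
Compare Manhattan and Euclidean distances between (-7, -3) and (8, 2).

L1 = |-7 - 8| + |-3 - 2| = 15 + 5 = 20
L2 = √(15² + 5²) = √250 ≈ 15.8114
L1 ≥ L2 always (equality iff movement is along one axis); L1 > L2 here.
Ratio L1/L2 = 20/√250 ≈ 1.2649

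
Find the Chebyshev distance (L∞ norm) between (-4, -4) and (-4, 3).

max(|x_i - y_i|) = max(|-4 - (-4)|, |-4 - 3|) = max(0, 7) = 7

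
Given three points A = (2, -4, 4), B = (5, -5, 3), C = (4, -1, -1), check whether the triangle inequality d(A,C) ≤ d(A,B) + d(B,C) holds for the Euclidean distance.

d(A,B) = √(3² + 1² + 1²) = √11 ≈ 3.3166, d(B,C) = √(1² + 4² + 4²) = √33 ≈ 5.7446, d(A,C) = √(2² + 3² + 5²) = √38 ≈ 6.1644.
d(A,C) ≈ 6.1644 ≤ 3.3166 + 5.7446 = 9.0612. Triangle inequality is satisfied.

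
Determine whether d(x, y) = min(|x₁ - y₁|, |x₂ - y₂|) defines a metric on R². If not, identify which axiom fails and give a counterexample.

No. d fails identity of indiscernibles: take x = (-2, 0) and y = (-2, 3). Then d(x,y) = min(|-2 - (-2)|, |0 - 3|) = min(0, 3) = 0, yet x ≠ y.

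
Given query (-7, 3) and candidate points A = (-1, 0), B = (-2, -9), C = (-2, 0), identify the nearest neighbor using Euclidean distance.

Distances: d(A) ≈ 6.7082, d(B) = 13, d(C) ≈ 5.831. Nearest: C = (-2, 0) with distance 5.831.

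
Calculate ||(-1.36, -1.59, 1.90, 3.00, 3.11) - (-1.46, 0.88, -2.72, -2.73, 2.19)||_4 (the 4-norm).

(Σ|x_i - y_i|^4)^(1/4) = (|-1.36 - (-1.46)|^4 + |-1.59 - 0.88|^4 + |1.9 - (-2.72)|^4 + |3 - (-2.73)|^4 + |3.11 - 2.19|^4)^(1/4)
= (0.1^4 + 2.47^4 + 4.62^4 + 5.73^4 + 0.92^4)^(1/4) ≈ (0.0001 + 37.221 + 455.5834 + 1077.9993 + 0.7164)^(1/4) = (1571.5202)^(1/4) ≈ 6.2962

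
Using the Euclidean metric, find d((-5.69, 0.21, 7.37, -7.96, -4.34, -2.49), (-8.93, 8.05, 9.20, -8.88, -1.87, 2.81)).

√(Σ(x_i - y_i)²) = √((-5.69 - (-8.93))² + (0.21 - 8.05)² + (7.37 - 9.2)² + (-7.96 - (-8.88))² + (-4.34 - (-1.87))² + (-2.49 - 2.81)²)
= √(3.24² + (-7.84)² + (-1.83)² + 0.92² + (-2.47)² + (-5.3)²) = √(10.4976 + 61.4656 + 3.3489 + 0.8464 + 6.1009 + 28.09) = √110.3494 ≈ 10.5047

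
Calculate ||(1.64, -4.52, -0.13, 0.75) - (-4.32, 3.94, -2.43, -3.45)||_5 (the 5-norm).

(Σ|x_i - y_i|^5)^(1/5) = (|1.64 - (-4.32)|^5 + |-4.52 - 3.94|^5 + |-0.13 - (-2.43)|^5 + |0.75 - (-3.45)|^5)^(1/5)
= (5.96^5 + 8.46^5 + 2.3^5 + 4.2^5)^(1/5) ≈ (7520.233 + 43336.2986 + 64.3634 + 1306.9123)^(1/5) = (52227.8073)^(1/5) ≈ 8.7817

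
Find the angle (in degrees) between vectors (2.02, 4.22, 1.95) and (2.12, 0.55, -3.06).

With u = (2.02, 4.22, 1.95), v = (2.12, 0.55, -3.06):
u·v = 2.02·2.12 + 4.22·0.55 + 1.95·(-3.06) = 4.2824 + 2.321 + (-5.967) = 0.6364.
|u| = √(2.02² + 4.22² + 1.95²) = √(4.0804 + 17.8084 + 3.8025) = √25.6913, |v| = √(2.12² + 0.55² + (-3.06)²) = √(4.4944 + 0.3025 + 9.3636) = √14.1605.
cos θ = (u·v)/(|u||v|) = 0.6364/(√25.6913·√14.1605) ≈ 0.033366
θ = arccos(0.033366) ≈ 88.09°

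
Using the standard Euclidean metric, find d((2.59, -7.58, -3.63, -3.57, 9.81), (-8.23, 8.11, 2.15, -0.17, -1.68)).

√(Σ(x_i - y_i)²) = √((2.59 - (-8.23))² + (-7.58 - 8.11)² + (-3.63 - 2.15)² + (-3.57 - (-0.17))² + (9.81 - (-1.68))²)
= √(10.82² + (-15.69)² + (-5.78)² + (-3.4)² + 11.49²) = √(117.0724 + 246.1761 + 33.4084 + 11.56 + 132.0201) = √540.237 ≈ 23.243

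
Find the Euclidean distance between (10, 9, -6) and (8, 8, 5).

√(Σ(x_i - y_i)²) = √((10 - 8)² + (9 - 8)² + (-6 - 5)²)
= √(2² + 1² + (-11)²) = √(4 + 1 + 121) = √126 ≈ 11.225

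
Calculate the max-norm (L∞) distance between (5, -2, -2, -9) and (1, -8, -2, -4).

max(|x_i - y_i|) = max(|5 - 1|, |-2 - (-8)|, |-2 - (-2)|, |-9 - (-4)|) = max(4, 6, 0, 5) = 6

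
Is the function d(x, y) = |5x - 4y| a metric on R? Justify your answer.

No. d fails symmetry: d(8, 9) = |5·8 - 4·9| = |4| = 4, but d(9, 8) = |5·9 - 4·8| = |13| = 13. Since 4 ≠ 13, d(x,y) ≠ d(y,x) in general.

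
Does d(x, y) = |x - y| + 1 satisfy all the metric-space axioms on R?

No. d fails identity of indiscernibles (specifically d(x,x) = 0): d(1, 1) = |1 - 1| + 1 = 0 + 1 = 1 ≠ 0.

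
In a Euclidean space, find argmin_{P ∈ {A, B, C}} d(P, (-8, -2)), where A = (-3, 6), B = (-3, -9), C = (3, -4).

Distances: d(A) ≈ 9.434, d(B) ≈ 8.6023, d(C) ≈ 11.1803. Nearest: B = (-3, -9) with distance 8.6023.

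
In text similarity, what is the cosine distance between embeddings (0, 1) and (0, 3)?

With u = (0, 1), v = (0, 3):
u·v = 0·0 + 1·3 = 0 + 3 = 3.
|u| = √(0² + 1²) = √1, |v| = √(0² + 3²) = √9, so |u||v| = √(1·9) = √9 = 3.
cos θ = (u·v)/(|u||v|) = 3/3 = 1
Cosine distance = 1 - cos θ = 1 - 1 = 0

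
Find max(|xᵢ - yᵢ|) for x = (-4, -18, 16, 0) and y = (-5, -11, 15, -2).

max(|x_i - y_i|) = max(|-4 - (-5)|, |-18 - (-11)|, |16 - 15|, |0 - (-2)|) = max(1, 7, 1, 2) = 7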